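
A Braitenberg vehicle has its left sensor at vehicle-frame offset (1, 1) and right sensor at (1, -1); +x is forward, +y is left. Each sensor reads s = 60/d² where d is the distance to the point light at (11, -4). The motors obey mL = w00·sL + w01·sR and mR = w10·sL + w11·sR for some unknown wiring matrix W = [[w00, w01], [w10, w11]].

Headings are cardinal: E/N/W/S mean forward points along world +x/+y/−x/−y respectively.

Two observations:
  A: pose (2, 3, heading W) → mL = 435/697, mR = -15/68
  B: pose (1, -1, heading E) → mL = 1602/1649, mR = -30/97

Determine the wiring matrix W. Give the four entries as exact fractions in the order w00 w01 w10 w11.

1 1/2 -1/2 0

obs A: pose=(2,3,W) → sL=15/34, sR=15/41, mL=435/697, mR=-15/68
obs B: pose=(1,-1,E) → sL=60/97, sR=12/17, mL=1602/1649, mR=-30/97
sensor matrix S = [[15/34, 15/41], [60/97, 12/17]]; det S = 97830/1149353
solve [mL_A; mL_B] = S·[w00; w01] and [mR_A; mR_B] = S·[w10; w11]:
  w00 = 1, w01 = 1/2, w10 = -1/2, w11 = 0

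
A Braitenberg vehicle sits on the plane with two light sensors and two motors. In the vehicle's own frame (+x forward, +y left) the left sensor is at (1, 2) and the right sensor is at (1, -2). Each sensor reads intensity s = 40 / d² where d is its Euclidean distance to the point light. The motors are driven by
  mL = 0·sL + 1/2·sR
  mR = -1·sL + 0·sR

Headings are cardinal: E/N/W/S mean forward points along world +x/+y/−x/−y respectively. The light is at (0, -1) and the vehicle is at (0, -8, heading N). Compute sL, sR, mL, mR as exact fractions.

left sensor world pos  = (-2, -7); dL² = 40
right sensor world pos = (2, -7); dR² = 40
sL = 40/40 = 1
sR = 40/40 = 1
mL = 0·sL + 1/2·sR = 1/2
mR = -1·sL + 0·sR = -1

1 1 1/2 -1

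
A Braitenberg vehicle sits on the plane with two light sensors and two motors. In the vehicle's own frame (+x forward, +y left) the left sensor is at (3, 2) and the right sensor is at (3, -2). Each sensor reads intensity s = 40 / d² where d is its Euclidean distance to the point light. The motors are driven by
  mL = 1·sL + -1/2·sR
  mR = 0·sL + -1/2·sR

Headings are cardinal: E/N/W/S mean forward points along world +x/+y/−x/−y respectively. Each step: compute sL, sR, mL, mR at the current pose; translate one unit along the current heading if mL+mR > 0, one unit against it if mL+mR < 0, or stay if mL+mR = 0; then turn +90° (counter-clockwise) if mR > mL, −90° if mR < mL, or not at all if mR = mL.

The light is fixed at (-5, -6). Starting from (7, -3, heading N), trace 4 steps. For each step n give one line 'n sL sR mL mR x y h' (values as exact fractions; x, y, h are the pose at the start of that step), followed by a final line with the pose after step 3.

n=0: pose=(7,-3,N); sL=5/17, sR=5/29; mL=205/986, mR=-5/58; mL+mR=60/493 → advance +1; mR−mL=-5/17 → turn -1·90°
n=1: pose=(7,-2,E); sL=40/261, sR=40/229; mL=3940/59769, mR=-20/229; mL+mR=-1280/59769 → advance -1; mR−mL=-40/261 → turn -1·90°
n=2: pose=(6,-2,S); sL=4/17, sR=20/41; mL=-6/697, mR=-10/41; mL+mR=-176/697 → advance -1; mR−mL=-4/17 → turn -1·90°
n=3: pose=(6,-1,W); sL=40/73, sR=40/113; mL=3060/8249, mR=-20/113; mL+mR=1600/8249 → advance +1; mR−mL=-40/73 → turn -1·90°

0 5/17 5/29 205/986 -5/58 7 -3 N
1 40/261 40/229 3940/59769 -20/229 7 -2 E
2 4/17 20/41 -6/697 -10/41 6 -2 S
3 40/73 40/113 3060/8249 -20/113 6 -1 W
final 5 -1 N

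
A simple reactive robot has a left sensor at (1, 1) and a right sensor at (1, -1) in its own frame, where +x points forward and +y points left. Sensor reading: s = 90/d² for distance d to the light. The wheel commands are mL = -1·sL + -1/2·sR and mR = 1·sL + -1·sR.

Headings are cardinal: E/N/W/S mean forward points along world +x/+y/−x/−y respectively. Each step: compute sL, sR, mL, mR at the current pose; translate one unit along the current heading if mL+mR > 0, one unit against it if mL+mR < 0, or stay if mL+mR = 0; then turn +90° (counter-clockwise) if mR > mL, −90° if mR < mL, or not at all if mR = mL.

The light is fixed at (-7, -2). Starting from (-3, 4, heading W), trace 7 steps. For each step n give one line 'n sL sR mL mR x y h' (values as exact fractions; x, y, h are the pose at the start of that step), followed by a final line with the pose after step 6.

n=0: pose=(-3,4,W); sL=45/17, sR=45/29; mL=-3375/986, mR=540/493; mL+mR=-135/58 → advance -1; mR−mL=4455/986 → turn +1·90°
n=1: pose=(-2,4,S); sL=90/61, sR=90/41; mL=-6435/2501, mR=-1800/2501; mL+mR=-135/41 → advance -1; mR−mL=4635/2501 → turn +1·90°
n=2: pose=(-2,5,E); sL=9/10, sR=5/4; mL=-61/40, mR=-7/20; mL+mR=-15/8 → advance -1; mR−mL=47/40 → turn +1·90°
n=3: pose=(-3,5,N); sL=90/73, sR=90/89; mL=-11295/6497, mR=1440/6497; mL+mR=-135/89 → advance -1; mR−mL=12735/6497 → turn +1·90°
n=4: pose=(-3,4,W); sL=45/17, sR=45/29; mL=-3375/986, mR=540/493; mL+mR=-135/58 → advance -1; mR−mL=4455/986 → turn +1·90°
n=5: pose=(-2,4,S); sL=90/61, sR=90/41; mL=-6435/2501, mR=-1800/2501; mL+mR=-135/41 → advance -1; mR−mL=4635/2501 → turn +1·90°
n=6: pose=(-2,5,E); sL=9/10, sR=5/4; mL=-61/40, mR=-7/20; mL+mR=-15/8 → advance -1; mR−mL=47/40 → turn +1·90°

0 45/17 45/29 -3375/986 540/493 -3 4 W
1 90/61 90/41 -6435/2501 -1800/2501 -2 4 S
2 9/10 5/4 -61/40 -7/20 -2 5 E
3 90/73 90/89 -11295/6497 1440/6497 -3 5 N
4 45/17 45/29 -3375/986 540/493 -3 4 W
5 90/61 90/41 -6435/2501 -1800/2501 -2 4 S
6 9/10 5/4 -61/40 -7/20 -2 5 E
final -3 5 N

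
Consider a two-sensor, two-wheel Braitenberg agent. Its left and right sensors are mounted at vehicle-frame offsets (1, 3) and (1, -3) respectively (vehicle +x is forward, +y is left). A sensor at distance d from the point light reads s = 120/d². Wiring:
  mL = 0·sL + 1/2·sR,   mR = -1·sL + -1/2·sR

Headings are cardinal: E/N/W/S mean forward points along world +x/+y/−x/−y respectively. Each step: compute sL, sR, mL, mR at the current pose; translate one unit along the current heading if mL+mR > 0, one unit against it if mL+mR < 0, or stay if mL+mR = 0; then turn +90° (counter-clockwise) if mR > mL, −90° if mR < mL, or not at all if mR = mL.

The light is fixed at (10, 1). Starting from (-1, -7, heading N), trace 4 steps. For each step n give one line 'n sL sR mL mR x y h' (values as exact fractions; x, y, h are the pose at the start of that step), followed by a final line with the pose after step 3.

n=0: pose=(-1,-7,N); sL=24/49, sR=120/113; mL=60/113, mR=-5652/5537; mL+mR=-24/49 → advance -1; mR−mL=-8592/5537 → turn -1·90°
n=1: pose=(-1,-8,E); sL=15/17, sR=30/61; mL=15/61, mR=-1170/1037; mL+mR=-15/17 → advance -1; mR−mL=-1425/1037 → turn -1·90°
n=2: pose=(-2,-8,S); sL=120/181, sR=24/65; mL=12/65, mR=-9972/11765; mL+mR=-120/181 → advance -1; mR−mL=-12144/11765 → turn -1·90°
n=3: pose=(-2,-7,W); sL=12/29, sR=60/97; mL=30/97, mR=-2034/2813; mL+mR=-12/29 → advance -1; mR−mL=-2904/2813 → turn -1·90°

0 24/49 120/113 60/113 -5652/5537 -1 -7 N
1 15/17 30/61 15/61 -1170/1037 -1 -8 E
2 120/181 24/65 12/65 -9972/11765 -2 -8 S
3 12/29 60/97 30/97 -2034/2813 -2 -7 W
final -1 -7 N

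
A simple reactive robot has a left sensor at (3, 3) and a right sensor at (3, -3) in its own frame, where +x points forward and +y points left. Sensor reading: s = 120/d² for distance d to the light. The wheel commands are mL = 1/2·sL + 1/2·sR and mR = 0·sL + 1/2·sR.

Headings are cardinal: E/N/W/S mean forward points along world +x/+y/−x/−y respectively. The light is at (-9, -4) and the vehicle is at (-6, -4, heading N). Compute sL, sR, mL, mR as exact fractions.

left sensor world pos  = (-9, -1); dL² = 9
right sensor world pos = (-3, -1); dR² = 45
sL = 120/9 = 40/3
sR = 120/45 = 8/3
mL = 1/2·sL + 1/2·sR = 8
mR = 0·sL + 1/2·sR = 4/3

40/3 8/3 8 4/3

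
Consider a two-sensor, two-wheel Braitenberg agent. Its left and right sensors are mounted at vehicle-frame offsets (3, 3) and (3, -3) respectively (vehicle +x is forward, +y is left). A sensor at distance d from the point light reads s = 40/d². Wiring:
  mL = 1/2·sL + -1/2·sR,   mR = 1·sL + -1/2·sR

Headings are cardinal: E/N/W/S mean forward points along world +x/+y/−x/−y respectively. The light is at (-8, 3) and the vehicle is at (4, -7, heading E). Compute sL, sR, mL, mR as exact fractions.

20/137 20/197 600/26989 2570/26989

left sensor world pos  = (7, -4); dL² = 274
right sensor world pos = (7, -10); dR² = 394
sL = 40/274 = 20/137
sR = 40/394 = 20/197
mL = 1/2·sL + -1/2·sR = 600/26989
mR = 1·sL + -1/2·sR = 2570/26989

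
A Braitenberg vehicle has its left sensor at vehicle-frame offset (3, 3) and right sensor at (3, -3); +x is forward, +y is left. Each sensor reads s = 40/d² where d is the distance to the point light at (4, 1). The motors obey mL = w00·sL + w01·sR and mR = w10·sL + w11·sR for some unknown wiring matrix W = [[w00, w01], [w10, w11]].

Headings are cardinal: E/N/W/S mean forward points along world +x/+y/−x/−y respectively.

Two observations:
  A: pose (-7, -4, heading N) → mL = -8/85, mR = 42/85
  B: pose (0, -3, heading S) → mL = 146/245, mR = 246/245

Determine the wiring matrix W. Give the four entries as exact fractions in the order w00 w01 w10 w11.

obs A: pose=(-7,-4,N) → sL=1/5, sR=10/17, mL=-8/85, mR=42/85
obs B: pose=(0,-3,S) → sL=4/5, sR=20/49, mL=146/245, mR=246/245
sensor matrix S = [[1/5, 10/17], [4/5, 20/49]]; det S = -324/833
solve [mL_A; mL_B] = S·[w00; w01] and [mR_A; mR_B] = S·[w10; w11]:
  w00 = 1, w01 = -1/2, w10 = 1, w11 = 1/2

1 -1/2 1 1/2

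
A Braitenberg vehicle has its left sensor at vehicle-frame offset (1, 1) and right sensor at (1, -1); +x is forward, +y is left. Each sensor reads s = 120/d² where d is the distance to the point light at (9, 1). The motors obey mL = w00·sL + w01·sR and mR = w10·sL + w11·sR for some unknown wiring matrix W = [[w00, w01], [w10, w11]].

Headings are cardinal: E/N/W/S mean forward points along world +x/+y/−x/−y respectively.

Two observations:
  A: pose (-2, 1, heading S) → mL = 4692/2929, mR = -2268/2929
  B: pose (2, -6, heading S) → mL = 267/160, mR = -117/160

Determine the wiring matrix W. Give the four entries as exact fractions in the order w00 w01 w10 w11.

1 1/2 -1 1/2

obs A: pose=(-2,1,S) → sL=120/101, sR=24/29, mL=4692/2929, mR=-2268/2929
obs B: pose=(2,-6,S) → sL=6/5, sR=15/16, mL=267/160, mR=-117/160
sensor matrix S = [[120/101, 24/29], [6/5, 15/16]]; det S = 3537/29290
solve [mL_A; mL_B] = S·[w00; w01] and [mR_A; mR_B] = S·[w10; w11]:
  w00 = 1, w01 = 1/2, w10 = -1, w11 = 1/2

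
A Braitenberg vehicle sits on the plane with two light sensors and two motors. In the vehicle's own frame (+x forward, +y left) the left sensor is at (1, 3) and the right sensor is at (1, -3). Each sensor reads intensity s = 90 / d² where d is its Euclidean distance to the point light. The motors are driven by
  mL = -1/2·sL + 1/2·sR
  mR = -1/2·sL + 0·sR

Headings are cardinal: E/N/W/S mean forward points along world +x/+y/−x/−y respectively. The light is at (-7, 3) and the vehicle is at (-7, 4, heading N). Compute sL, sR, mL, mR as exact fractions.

left sensor world pos  = (-10, 5); dL² = 13
right sensor world pos = (-4, 5); dR² = 13
sL = 90/13 = 90/13
sR = 90/13 = 90/13
mL = -1/2·sL + 1/2·sR = 0
mR = -1/2·sL + 0·sR = -45/13

90/13 90/13 0 -45/13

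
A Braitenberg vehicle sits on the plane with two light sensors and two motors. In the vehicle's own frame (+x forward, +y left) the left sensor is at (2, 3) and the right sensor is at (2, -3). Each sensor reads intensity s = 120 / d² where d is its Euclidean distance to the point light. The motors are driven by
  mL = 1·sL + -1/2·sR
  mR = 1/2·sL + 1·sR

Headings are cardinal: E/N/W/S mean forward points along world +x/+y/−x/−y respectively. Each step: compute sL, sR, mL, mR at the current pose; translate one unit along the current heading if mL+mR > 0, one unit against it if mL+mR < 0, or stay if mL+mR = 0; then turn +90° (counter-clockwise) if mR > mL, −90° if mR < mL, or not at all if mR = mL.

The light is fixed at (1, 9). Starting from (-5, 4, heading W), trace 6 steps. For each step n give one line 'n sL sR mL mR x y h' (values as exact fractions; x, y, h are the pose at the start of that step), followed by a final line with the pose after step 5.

0 15/16 30/17 15/272 1215/544 -5 4 W
1 24/13 120/149 2796/1937 3348/1937 -6 4 S
2 60/17 60/53 2670/901 2610/901 -6 3 E
3 120/73 24/29 2604/2117 3492/2117 -5 3 S
4 15/4 30/29 375/116 675/232 -5 2 E
5 24/17 24/29 492/493 756/493 -4 2 S
final -4 1 E

n=0: pose=(-5,4,W); sL=15/16, sR=30/17; mL=15/272, mR=1215/544; mL+mR=1245/544 → advance +1; mR−mL=1185/544 → turn +1·90°
n=1: pose=(-6,4,S); sL=24/13, sR=120/149; mL=2796/1937, mR=3348/1937; mL+mR=6144/1937 → advance +1; mR−mL=552/1937 → turn +1·90°
n=2: pose=(-6,3,E); sL=60/17, sR=60/53; mL=2670/901, mR=2610/901; mL+mR=5280/901 → advance +1; mR−mL=-60/901 → turn -1·90°
n=3: pose=(-5,3,S); sL=120/73, sR=24/29; mL=2604/2117, mR=3492/2117; mL+mR=6096/2117 → advance +1; mR−mL=888/2117 → turn +1·90°
n=4: pose=(-5,2,E); sL=15/4, sR=30/29; mL=375/116, mR=675/232; mL+mR=1425/232 → advance +1; mR−mL=-75/232 → turn -1·90°
n=5: pose=(-4,2,S); sL=24/17, sR=24/29; mL=492/493, mR=756/493; mL+mR=1248/493 → advance +1; mR−mL=264/493 → turn +1·90°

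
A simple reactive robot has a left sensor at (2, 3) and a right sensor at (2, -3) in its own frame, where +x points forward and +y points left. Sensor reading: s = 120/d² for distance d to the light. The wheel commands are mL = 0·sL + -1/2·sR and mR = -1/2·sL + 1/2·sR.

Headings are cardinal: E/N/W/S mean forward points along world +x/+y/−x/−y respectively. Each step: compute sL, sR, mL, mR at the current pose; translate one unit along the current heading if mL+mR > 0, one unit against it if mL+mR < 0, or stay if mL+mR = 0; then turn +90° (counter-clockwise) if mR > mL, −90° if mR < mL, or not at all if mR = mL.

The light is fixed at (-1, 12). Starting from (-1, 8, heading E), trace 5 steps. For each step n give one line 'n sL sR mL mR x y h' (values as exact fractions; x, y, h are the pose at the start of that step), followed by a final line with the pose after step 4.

n=0: pose=(-1,8,E); sL=24, sR=120/53; mL=-60/53, mR=-576/53; mL+mR=-12 → advance -1; mR−mL=-516/53 → turn -1·90°
n=1: pose=(-2,8,S); sL=3, sR=30/13; mL=-15/13, mR=-9/26; mL+mR=-3/2 → advance -1; mR−mL=21/26 → turn +1·90°
n=2: pose=(-2,9,E); sL=120, sR=120/37; mL=-60/37, mR=-2160/37; mL+mR=-60 → advance -1; mR−mL=-2100/37 → turn -1·90°
n=3: pose=(-3,9,S); sL=60/13, sR=12/5; mL=-6/5, mR=-72/65; mL+mR=-30/13 → advance -1; mR−mL=6/65 → turn +1·90°
n=4: pose=(-3,10,E); sL=120, sR=24/5; mL=-12/5, mR=-288/5; mL+mR=-60 → advance -1; mR−mL=-276/5 → turn -1·90°

0 24 120/53 -60/53 -576/53 -1 8 E
1 3 30/13 -15/13 -9/26 -2 8 S
2 120 120/37 -60/37 -2160/37 -2 9 E
3 60/13 12/5 -6/5 -72/65 -3 9 S
4 120 24/5 -12/5 -288/5 -3 10 E
final -4 10 S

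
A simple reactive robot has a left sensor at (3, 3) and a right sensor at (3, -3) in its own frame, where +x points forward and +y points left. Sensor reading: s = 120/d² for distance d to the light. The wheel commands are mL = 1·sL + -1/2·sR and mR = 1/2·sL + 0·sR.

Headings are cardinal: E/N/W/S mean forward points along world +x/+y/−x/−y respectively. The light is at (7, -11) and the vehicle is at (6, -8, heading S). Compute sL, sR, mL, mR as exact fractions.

30 15/2 105/4 15

left sensor world pos  = (9, -11); dL² = 4
right sensor world pos = (3, -11); dR² = 16
sL = 120/4 = 30
sR = 120/16 = 15/2
mL = 1·sL + -1/2·sR = 105/4
mR = 1/2·sL + 0·sR = 15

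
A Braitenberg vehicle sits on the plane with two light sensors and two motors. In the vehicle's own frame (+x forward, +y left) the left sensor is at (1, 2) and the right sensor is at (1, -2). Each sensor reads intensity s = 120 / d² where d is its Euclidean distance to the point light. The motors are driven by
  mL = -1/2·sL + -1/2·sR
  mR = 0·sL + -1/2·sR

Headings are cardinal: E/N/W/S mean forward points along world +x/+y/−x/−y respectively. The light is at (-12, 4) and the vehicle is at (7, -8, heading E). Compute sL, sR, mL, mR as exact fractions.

6/25 30/149 -822/3725 -15/149

left sensor world pos  = (8, -6); dL² = 500
right sensor world pos = (8, -10); dR² = 596
sL = 120/500 = 6/25
sR = 120/596 = 30/149
mL = -1/2·sL + -1/2·sR = -822/3725
mR = 0·sL + -1/2·sR = -15/149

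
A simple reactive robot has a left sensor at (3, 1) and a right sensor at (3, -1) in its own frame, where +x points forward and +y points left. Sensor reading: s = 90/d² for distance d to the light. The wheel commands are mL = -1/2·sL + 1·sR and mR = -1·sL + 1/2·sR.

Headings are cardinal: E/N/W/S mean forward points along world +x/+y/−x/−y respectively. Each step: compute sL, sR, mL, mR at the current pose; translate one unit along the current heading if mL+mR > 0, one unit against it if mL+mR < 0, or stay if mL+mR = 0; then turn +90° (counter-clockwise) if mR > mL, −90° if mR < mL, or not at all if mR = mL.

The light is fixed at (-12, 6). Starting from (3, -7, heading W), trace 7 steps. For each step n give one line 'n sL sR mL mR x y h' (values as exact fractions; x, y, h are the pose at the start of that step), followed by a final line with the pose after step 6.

0 9/34 5/16 49/272 -59/544 3 -7 W
1 90/269 18/65 1917/17485 -3429/17485 2 -7 N
2 45/229 45/257 9045/117706 -12825/117706 2 -8 E
3 18/97 90/433 4833/42001 -3429/42001 1 -8 S
4 45/178 45/148 585/3293 -2655/26344 1 -9 W
5 18/53 90/313 1953/16589 -3249/16589 0 -9 N
6 1/5 45/257 193/2570 -289/2570 0 -10 E
final -1 -10 S

n=0: pose=(3,-7,W); sL=9/34, sR=5/16; mL=49/272, mR=-59/544; mL+mR=39/544 → advance +1; mR−mL=-157/544 → turn -1·90°
n=1: pose=(2,-7,N); sL=90/269, sR=18/65; mL=1917/17485, mR=-3429/17485; mL+mR=-1512/17485 → advance -1; mR−mL=-5346/17485 → turn -1·90°
n=2: pose=(2,-8,E); sL=45/229, sR=45/257; mL=9045/117706, mR=-12825/117706; mL+mR=-1890/58853 → advance -1; mR−mL=-10935/58853 → turn -1·90°
n=3: pose=(1,-8,S); sL=18/97, sR=90/433; mL=4833/42001, mR=-3429/42001; mL+mR=1404/42001 → advance +1; mR−mL=-8262/42001 → turn -1·90°
n=4: pose=(1,-9,W); sL=45/178, sR=45/148; mL=585/3293, mR=-2655/26344; mL+mR=2025/26344 → advance +1; mR−mL=-7335/26344 → turn -1·90°
n=5: pose=(0,-9,N); sL=18/53, sR=90/313; mL=1953/16589, mR=-3249/16589; mL+mR=-1296/16589 → advance -1; mR−mL=-5202/16589 → turn -1·90°
n=6: pose=(0,-10,E); sL=1/5, sR=45/257; mL=193/2570, mR=-289/2570; mL+mR=-48/1285 → advance -1; mR−mL=-241/1285 → turn -1·90°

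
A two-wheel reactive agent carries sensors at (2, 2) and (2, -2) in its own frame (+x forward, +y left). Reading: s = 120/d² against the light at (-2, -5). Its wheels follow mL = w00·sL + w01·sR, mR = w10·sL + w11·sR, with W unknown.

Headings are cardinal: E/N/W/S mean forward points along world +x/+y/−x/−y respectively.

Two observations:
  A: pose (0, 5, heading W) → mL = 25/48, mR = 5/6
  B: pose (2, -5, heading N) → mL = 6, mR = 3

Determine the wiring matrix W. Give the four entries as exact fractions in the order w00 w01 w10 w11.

obs A: pose=(0,5,W) → sL=15/8, sR=5/6, mL=25/48, mR=5/6
obs B: pose=(2,-5,N) → sL=15, sR=3, mL=6, mR=3
sensor matrix S = [[15/8, 5/6], [15, 3]]; det S = -55/8
solve [mL_A; mL_B] = S·[w00; w01] and [mR_A; mR_B] = S·[w10; w11]:
  w00 = 1/2, w01 = -1/2, w10 = 0, w11 = 1

1/2 -1/2 0 1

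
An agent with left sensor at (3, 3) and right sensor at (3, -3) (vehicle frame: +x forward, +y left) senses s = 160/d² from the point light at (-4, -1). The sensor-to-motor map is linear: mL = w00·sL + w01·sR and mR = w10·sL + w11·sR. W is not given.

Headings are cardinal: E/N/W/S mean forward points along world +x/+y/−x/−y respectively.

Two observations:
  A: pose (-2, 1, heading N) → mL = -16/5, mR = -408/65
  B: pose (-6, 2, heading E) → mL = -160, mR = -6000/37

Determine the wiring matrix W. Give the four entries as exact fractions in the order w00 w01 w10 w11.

0 -1 -1/2 -1

obs A: pose=(-2,1,N) → sL=80/13, sR=16/5, mL=-16/5, mR=-408/65
obs B: pose=(-6,2,E) → sL=160/37, sR=160, mL=-160, mR=-6000/37
sensor matrix S = [[80/13, 16/5], [160/37, 160]]; det S = 466944/481
solve [mL_A; mL_B] = S·[w00; w01] and [mR_A; mR_B] = S·[w10; w11]:
  w00 = 0, w01 = -1, w10 = -1/2, w11 = -1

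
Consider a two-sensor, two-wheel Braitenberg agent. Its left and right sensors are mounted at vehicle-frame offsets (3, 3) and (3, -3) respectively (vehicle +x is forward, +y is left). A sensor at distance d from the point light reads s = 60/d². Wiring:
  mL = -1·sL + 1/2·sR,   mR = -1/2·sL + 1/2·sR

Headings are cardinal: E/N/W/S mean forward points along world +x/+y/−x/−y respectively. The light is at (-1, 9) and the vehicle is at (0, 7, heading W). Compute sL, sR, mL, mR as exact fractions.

60/29 12 114/29 144/29

left sensor world pos  = (-3, 4); dL² = 29
right sensor world pos = (-3, 10); dR² = 5
sL = 60/29 = 60/29
sR = 60/5 = 12
mL = -1·sL + 1/2·sR = 114/29
mR = -1/2·sL + 1/2·sR = 144/29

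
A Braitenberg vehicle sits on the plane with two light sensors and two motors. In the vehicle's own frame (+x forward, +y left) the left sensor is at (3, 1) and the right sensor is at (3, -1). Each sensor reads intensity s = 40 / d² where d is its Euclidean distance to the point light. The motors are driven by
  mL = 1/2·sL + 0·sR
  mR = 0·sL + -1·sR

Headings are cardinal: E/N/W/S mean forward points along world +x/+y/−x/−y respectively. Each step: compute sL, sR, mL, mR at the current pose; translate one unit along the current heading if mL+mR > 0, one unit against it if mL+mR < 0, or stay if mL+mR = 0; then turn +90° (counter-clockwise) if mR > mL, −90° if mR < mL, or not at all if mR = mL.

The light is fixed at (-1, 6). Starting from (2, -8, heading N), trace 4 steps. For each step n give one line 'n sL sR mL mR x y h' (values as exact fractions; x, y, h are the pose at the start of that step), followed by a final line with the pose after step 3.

n=0: pose=(2,-8,N); sL=8/25, sR=40/137; mL=4/25, mR=-40/137; mL+mR=-452/3425 → advance -1; mR−mL=-1548/3425 → turn -1·90°
n=1: pose=(2,-9,E); sL=5/29, sR=10/73; mL=5/58, mR=-10/73; mL+mR=-215/4234 → advance -1; mR−mL=-945/4234 → turn -1·90°
n=2: pose=(1,-9,S); sL=40/333, sR=8/65; mL=20/333, mR=-8/65; mL+mR=-1364/21645 → advance -1; mR−mL=-3964/21645 → turn -1·90°
n=3: pose=(1,-8,W); sL=20/113, sR=4/17; mL=10/113, mR=-4/17; mL+mR=-282/1921 → advance -1; mR−mL=-622/1921 → turn -1·90°

0 8/25 40/137 4/25 -40/137 2 -8 N
1 5/29 10/73 5/58 -10/73 2 -9 E
2 40/333 8/65 20/333 -8/65 1 -9 S
3 20/113 4/17 10/113 -4/17 1 -8 W
final 2 -8 N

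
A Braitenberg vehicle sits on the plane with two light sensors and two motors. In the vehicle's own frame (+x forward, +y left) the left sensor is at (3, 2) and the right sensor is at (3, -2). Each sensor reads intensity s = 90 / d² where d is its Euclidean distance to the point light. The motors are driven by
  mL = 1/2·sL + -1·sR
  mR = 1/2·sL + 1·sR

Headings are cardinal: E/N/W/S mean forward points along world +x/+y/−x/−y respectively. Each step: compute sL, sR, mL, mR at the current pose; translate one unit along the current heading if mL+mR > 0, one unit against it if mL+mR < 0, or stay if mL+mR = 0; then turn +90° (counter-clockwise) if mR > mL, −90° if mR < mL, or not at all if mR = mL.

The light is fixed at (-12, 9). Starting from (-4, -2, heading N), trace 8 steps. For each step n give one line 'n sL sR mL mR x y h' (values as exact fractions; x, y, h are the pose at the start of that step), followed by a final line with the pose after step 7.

0 9/10 45/82 -81/820 819/820 -4 -2 N
1 90/169 90/89 -11205/15041 19215/15041 -4 -1 W
2 9/25 45/97 -1377/4850 3123/4850 -5 -1 S
3 90/181 90/269 -4185/48689 28395/48689 -5 -2 E
4 9/10 45/82 -81/820 819/820 -4 -2 N
5 90/169 90/89 -11205/15041 19215/15041 -4 -1 W
6 9/25 45/97 -1377/4850 3123/4850 -5 -1 S
7 90/181 90/269 -4185/48689 28395/48689 -5 -2 E
final -4 -2 N

n=0: pose=(-4,-2,N); sL=9/10, sR=45/82; mL=-81/820, mR=819/820; mL+mR=9/10 → advance +1; mR−mL=45/41 → turn +1·90°
n=1: pose=(-4,-1,W); sL=90/169, sR=90/89; mL=-11205/15041, mR=19215/15041; mL+mR=90/169 → advance +1; mR−mL=180/89 → turn +1·90°
n=2: pose=(-5,-1,S); sL=9/25, sR=45/97; mL=-1377/4850, mR=3123/4850; mL+mR=9/25 → advance +1; mR−mL=90/97 → turn +1·90°
n=3: pose=(-5,-2,E); sL=90/181, sR=90/269; mL=-4185/48689, mR=28395/48689; mL+mR=90/181 → advance +1; mR−mL=180/269 → turn +1·90°
n=4: pose=(-4,-2,N); sL=9/10, sR=45/82; mL=-81/820, mR=819/820; mL+mR=9/10 → advance +1; mR−mL=45/41 → turn +1·90°
n=5: pose=(-4,-1,W); sL=90/169, sR=90/89; mL=-11205/15041, mR=19215/15041; mL+mR=90/169 → advance +1; mR−mL=180/89 → turn +1·90°
n=6: pose=(-5,-1,S); sL=9/25, sR=45/97; mL=-1377/4850, mR=3123/4850; mL+mR=9/25 → advance +1; mR−mL=90/97 → turn +1·90°
n=7: pose=(-5,-2,E); sL=90/181, sR=90/269; mL=-4185/48689, mR=28395/48689; mL+mR=90/181 → advance +1; mR−mL=180/269 → turn +1·90°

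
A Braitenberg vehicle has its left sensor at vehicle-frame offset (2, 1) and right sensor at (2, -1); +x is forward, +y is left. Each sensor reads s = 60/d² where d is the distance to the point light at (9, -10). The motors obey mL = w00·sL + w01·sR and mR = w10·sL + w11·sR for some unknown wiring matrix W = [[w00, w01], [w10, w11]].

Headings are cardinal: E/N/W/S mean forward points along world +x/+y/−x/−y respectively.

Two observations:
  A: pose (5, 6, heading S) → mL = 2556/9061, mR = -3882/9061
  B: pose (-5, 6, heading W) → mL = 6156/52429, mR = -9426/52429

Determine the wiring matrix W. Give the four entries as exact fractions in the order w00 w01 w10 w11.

1/2 1/2 -1 -1/2

obs A: pose=(5,6,S) → sL=12/41, sR=60/221, mL=2556/9061, mR=-3882/9061
obs B: pose=(-5,6,W) → sL=60/481, sR=12/109, mL=6156/52429, mR=-9426/52429
sensor matrix S = [[12/41, 60/221], [60/481, 12/109]]; det S = -781056/475059169
solve [mL_A; mL_B] = S·[w00; w01] and [mR_A; mR_B] = S·[w10; w11]:
  w00 = 1/2, w01 = 1/2, w10 = -1, w11 = -1/2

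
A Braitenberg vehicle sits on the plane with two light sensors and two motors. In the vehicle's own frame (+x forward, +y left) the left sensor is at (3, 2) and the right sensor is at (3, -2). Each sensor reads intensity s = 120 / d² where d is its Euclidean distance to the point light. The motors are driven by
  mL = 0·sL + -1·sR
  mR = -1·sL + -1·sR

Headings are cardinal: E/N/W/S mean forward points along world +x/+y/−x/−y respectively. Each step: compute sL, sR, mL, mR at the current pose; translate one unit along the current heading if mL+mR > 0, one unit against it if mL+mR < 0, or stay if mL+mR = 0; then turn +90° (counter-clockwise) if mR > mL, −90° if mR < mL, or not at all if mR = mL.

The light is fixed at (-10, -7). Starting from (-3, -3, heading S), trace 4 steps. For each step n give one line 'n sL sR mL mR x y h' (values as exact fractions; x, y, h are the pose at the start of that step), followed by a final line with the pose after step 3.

0 60/41 60/13 -60/13 -3240/533 -3 -3 S
1 24/5 24/13 -24/13 -432/65 -3 -2 W
2 6/5 30/41 -30/41 -396/205 -2 -2 N
3 120/157 24/25 -24/25 -6768/3925 -2 -3 E
final -3 -3 S

n=0: pose=(-3,-3,S); sL=60/41, sR=60/13; mL=-60/13, mR=-3240/533; mL+mR=-5700/533 → advance -1; mR−mL=-60/41 → turn -1·90°
n=1: pose=(-3,-2,W); sL=24/5, sR=24/13; mL=-24/13, mR=-432/65; mL+mR=-552/65 → advance -1; mR−mL=-24/5 → turn -1·90°
n=2: pose=(-2,-2,N); sL=6/5, sR=30/41; mL=-30/41, mR=-396/205; mL+mR=-546/205 → advance -1; mR−mL=-6/5 → turn -1·90°
n=3: pose=(-2,-3,E); sL=120/157, sR=24/25; mL=-24/25, mR=-6768/3925; mL+mR=-10536/3925 → advance -1; mR−mL=-120/157 → turn -1·90°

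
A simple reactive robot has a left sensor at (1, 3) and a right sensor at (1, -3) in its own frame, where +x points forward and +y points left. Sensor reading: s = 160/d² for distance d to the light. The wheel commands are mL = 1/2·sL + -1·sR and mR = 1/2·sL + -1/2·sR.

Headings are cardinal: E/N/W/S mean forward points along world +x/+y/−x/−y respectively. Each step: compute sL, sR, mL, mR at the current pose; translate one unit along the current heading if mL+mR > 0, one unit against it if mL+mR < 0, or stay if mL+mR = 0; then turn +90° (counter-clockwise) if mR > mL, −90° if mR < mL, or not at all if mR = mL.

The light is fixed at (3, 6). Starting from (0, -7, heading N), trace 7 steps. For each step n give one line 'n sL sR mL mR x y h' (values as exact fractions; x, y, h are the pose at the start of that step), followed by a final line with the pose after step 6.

n=0: pose=(0,-7,N); sL=8/9, sR=10/9; mL=-2/3, mR=-1/9; mL+mR=-7/9 → advance -1; mR−mL=5/9 → turn +1·90°
n=1: pose=(0,-8,W); sL=32/61, sR=160/137; mL=-7568/8357, mR=-2688/8357; mL+mR=-10256/8357 → advance -1; mR−mL=80/137 → turn +1·90°
n=2: pose=(1,-8,S); sL=80/113, sR=16/25; mL=-808/2825, mR=96/2825; mL+mR=-712/2825 → advance -1; mR−mL=8/25 → turn +1·90°
n=3: pose=(1,-7,E); sL=160/101, sR=160/257; mL=4400/25957, mR=12480/25957; mL+mR=16880/25957 → advance +1; mR−mL=80/257 → turn +1·90°
n=4: pose=(2,-7,N); sL=1, sR=40/37; mL=-43/74, mR=-3/74; mL+mR=-23/37 → advance -1; mR−mL=20/37 → turn +1·90°
n=5: pose=(2,-8,W); sL=160/293, sR=32/25; mL=-7376/7325, mR=-2688/7325; mL+mR=-10064/7325 → advance -1; mR−mL=16/25 → turn +1·90°
n=6: pose=(3,-8,S); sL=80/117, sR=80/117; mL=-40/117, mR=0; mL+mR=-40/117 → advance -1; mR−mL=40/117 → turn +1·90°

0 8/9 10/9 -2/3 -1/9 0 -7 N
1 32/61 160/137 -7568/8357 -2688/8357 0 -8 W
2 80/113 16/25 -808/2825 96/2825 1 -8 S
3 160/101 160/257 4400/25957 12480/25957 1 -7 E
4 1 40/37 -43/74 -3/74 2 -7 N
5 160/293 32/25 -7376/7325 -2688/7325 2 -8 W
6 80/117 80/117 -40/117 0 3 -8 S
final 3 -7 E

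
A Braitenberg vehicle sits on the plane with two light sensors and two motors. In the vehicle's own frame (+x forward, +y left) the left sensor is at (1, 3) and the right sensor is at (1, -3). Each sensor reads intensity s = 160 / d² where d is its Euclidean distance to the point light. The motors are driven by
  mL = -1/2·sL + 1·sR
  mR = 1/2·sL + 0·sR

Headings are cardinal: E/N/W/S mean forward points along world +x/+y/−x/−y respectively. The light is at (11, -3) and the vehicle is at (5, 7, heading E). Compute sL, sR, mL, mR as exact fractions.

80/97 80/37 6280/3589 40/97

left sensor world pos  = (6, 10); dL² = 194
right sensor world pos = (6, 4); dR² = 74
sL = 160/194 = 80/97
sR = 160/74 = 80/37
mL = -1/2·sL + 1·sR = 6280/3589
mR = 1/2·sL + 0·sR = 40/97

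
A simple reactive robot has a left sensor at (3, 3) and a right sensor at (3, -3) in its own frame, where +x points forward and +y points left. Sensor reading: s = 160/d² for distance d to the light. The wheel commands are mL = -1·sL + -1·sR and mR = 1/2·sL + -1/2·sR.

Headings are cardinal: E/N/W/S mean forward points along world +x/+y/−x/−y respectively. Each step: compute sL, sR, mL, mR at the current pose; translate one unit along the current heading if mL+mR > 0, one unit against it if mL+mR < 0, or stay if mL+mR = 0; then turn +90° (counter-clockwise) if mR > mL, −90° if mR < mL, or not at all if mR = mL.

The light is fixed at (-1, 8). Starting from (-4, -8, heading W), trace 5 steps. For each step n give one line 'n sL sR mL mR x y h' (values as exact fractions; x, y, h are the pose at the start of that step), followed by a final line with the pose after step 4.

0 160/397 32/41 -19264/16277 -3072/16277 -4 -8 W
1 80/181 80/193 -29920/34933 480/34933 -3 -8 S
2 32/29 32/65 -3008/1885 576/1885 -3 -7 E
3 8/9 10/9 -2 -1/9 -4 -7 N
4 160/397 32/41 -19264/16277 -3072/16277 -4 -8 W
final -3 -8 S

n=0: pose=(-4,-8,W); sL=160/397, sR=32/41; mL=-19264/16277, mR=-3072/16277; mL+mR=-22336/16277 → advance -1; mR−mL=16192/16277 → turn +1·90°
n=1: pose=(-3,-8,S); sL=80/181, sR=80/193; mL=-29920/34933, mR=480/34933; mL+mR=-29440/34933 → advance -1; mR−mL=30400/34933 → turn +1·90°
n=2: pose=(-3,-7,E); sL=32/29, sR=32/65; mL=-3008/1885, mR=576/1885; mL+mR=-2432/1885 → advance -1; mR−mL=3584/1885 → turn +1·90°
n=3: pose=(-4,-7,N); sL=8/9, sR=10/9; mL=-2, mR=-1/9; mL+mR=-19/9 → advance -1; mR−mL=17/9 → turn +1·90°
n=4: pose=(-4,-8,W); sL=160/397, sR=32/41; mL=-19264/16277, mR=-3072/16277; mL+mR=-22336/16277 → advance -1; mR−mL=16192/16277 → turn +1·90°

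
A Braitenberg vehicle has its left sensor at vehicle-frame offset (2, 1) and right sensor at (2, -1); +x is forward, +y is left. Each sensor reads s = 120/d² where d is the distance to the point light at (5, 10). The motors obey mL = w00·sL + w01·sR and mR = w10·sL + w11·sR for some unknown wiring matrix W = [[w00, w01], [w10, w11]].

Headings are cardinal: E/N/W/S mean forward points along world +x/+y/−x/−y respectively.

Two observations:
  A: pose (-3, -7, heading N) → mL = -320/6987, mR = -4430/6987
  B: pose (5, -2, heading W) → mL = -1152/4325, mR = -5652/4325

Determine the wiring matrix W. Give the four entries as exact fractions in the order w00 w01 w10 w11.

obs A: pose=(-3,-7,N) → sL=20/51, sR=60/137, mL=-320/6987, mR=-4430/6987
obs B: pose=(5,-2,W) → sL=120/173, sR=24/25, mL=-1152/4325, mR=-5652/4325
sensor matrix S = [[20/51, 60/137], [120/173, 24/25]]; det S = 146432/2014585
solve [mL_A; mL_B] = S·[w00; w01] and [mR_A; mR_B] = S·[w10; w11]:
  w00 = 1, w01 = -1, w10 = -1/2, w11 = -1

1 -1 -1/2 -1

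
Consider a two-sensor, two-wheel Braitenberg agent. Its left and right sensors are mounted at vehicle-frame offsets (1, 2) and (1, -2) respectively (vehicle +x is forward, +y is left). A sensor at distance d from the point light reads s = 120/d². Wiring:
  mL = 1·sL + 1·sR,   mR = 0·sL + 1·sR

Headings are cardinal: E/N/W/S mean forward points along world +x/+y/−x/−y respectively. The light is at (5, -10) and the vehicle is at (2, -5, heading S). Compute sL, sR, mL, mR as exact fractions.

left sensor world pos  = (4, -6); dL² = 17
right sensor world pos = (0, -6); dR² = 41
sL = 120/17 = 120/17
sR = 120/41 = 120/41
mL = 1·sL + 1·sR = 6960/697
mR = 0·sL + 1·sR = 120/41

120/17 120/41 6960/697 120/41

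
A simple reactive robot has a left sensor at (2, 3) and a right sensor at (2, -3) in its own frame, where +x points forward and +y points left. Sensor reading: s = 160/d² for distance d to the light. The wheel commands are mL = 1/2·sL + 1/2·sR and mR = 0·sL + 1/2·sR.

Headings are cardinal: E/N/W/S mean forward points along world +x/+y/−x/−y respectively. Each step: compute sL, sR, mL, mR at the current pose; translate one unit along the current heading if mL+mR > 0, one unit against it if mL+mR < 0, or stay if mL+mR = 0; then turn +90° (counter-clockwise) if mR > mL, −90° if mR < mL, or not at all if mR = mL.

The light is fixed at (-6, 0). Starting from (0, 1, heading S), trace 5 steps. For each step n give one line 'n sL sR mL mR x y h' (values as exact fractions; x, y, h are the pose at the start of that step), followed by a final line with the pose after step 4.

n=0: pose=(0,1,S); sL=80/41, sR=16; mL=368/41, mR=8; mL+mR=696/41 → advance +1; mR−mL=-40/41 → turn -1·90°
n=1: pose=(0,0,W); sL=32/5, sR=32/5; mL=32/5, mR=16/5; mL+mR=48/5 → advance +1; mR−mL=-16/5 → turn -1·90°
n=2: pose=(-1,0,N); sL=20, sR=40/17; mL=190/17, mR=20/17; mL+mR=210/17 → advance +1; mR−mL=-10 → turn -1·90°
n=3: pose=(-1,1,E); sL=32/13, sR=160/53; mL=1888/689, mR=80/53; mL+mR=2928/689 → advance +1; mR−mL=-16/13 → turn -1·90°
n=4: pose=(0,1,S); sL=80/41, sR=16; mL=368/41, mR=8; mL+mR=696/41 → advance +1; mR−mL=-40/41 → turn -1·90°

0 80/41 16 368/41 8 0 1 S
1 32/5 32/5 32/5 16/5 0 0 W
2 20 40/17 190/17 20/17 -1 0 N
3 32/13 160/53 1888/689 80/53 -1 1 E
4 80/41 16 368/41 8 0 1 S
final 0 0 W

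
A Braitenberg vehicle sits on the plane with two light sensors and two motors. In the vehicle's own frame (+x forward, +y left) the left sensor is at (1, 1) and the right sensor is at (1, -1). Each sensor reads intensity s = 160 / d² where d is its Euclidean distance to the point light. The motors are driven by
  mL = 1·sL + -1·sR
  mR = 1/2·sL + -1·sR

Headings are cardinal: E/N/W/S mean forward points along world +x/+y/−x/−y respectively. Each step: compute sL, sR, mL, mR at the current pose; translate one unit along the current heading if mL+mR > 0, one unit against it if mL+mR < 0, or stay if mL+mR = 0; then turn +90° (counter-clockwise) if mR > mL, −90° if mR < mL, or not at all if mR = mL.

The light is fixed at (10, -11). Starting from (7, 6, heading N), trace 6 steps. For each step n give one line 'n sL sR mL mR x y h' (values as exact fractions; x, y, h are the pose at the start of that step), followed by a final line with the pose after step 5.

0 8/17 20/41 -12/697 -176/697 7 6 N
1 160/293 160/229 -10240/67097 -28560/67097 7 5 E
2 80/117 16/25 128/2925 -872/2925 6 5 S
3 160/281 160/349 10880/98069 -17040/98069 6 6 W
4 8/17 20/41 -12/697 -176/697 7 6 N
5 160/293 160/229 -10240/67097 -28560/67097 7 5 E
final 6 5 S

n=0: pose=(7,6,N); sL=8/17, sR=20/41; mL=-12/697, mR=-176/697; mL+mR=-188/697 → advance -1; mR−mL=-4/17 → turn -1·90°
n=1: pose=(7,5,E); sL=160/293, sR=160/229; mL=-10240/67097, mR=-28560/67097; mL+mR=-38800/67097 → advance -1; mR−mL=-80/293 → turn -1·90°
n=2: pose=(6,5,S); sL=80/117, sR=16/25; mL=128/2925, mR=-872/2925; mL+mR=-248/975 → advance -1; mR−mL=-40/117 → turn -1·90°
n=3: pose=(6,6,W); sL=160/281, sR=160/349; mL=10880/98069, mR=-17040/98069; mL+mR=-6160/98069 → advance -1; mR−mL=-80/281 → turn -1·90°
n=4: pose=(7,6,N); sL=8/17, sR=20/41; mL=-12/697, mR=-176/697; mL+mR=-188/697 → advance -1; mR−mL=-4/17 → turn -1·90°
n=5: pose=(7,5,E); sL=160/293, sR=160/229; mL=-10240/67097, mR=-28560/67097; mL+mR=-38800/67097 → advance -1; mR−mL=-80/293 → turn -1·90°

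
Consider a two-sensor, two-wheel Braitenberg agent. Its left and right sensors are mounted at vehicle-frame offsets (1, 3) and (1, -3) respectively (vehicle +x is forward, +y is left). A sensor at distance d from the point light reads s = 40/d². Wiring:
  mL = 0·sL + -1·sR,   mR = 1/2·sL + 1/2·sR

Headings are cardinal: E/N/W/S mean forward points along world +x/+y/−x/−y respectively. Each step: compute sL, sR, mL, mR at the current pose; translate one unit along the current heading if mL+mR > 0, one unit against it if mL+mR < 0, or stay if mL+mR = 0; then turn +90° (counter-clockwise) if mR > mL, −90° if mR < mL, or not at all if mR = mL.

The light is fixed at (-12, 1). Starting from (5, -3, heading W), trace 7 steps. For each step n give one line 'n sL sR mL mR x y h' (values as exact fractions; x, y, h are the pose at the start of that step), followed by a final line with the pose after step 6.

n=0: pose=(5,-3,W); sL=8/61, sR=40/257; mL=-40/257, mR=2248/15677; mL+mR=-192/15677 → advance -1; mR−mL=4688/15677 → turn +1·90°
n=1: pose=(6,-3,S); sL=20/233, sR=4/25; mL=-4/25, mR=716/5825; mL+mR=-216/5825 → advance -1; mR−mL=1648/5825 → turn +1·90°
n=2: pose=(6,-2,E); sL=40/361, sR=40/397; mL=-40/397, mR=15160/143317; mL+mR=720/143317 → advance +1; mR−mL=29600/143317 → turn +1·90°
n=3: pose=(7,-2,N); sL=2/13, sR=5/61; mL=-5/61, mR=187/1586; mL+mR=57/1586 → advance +1; mR−mL=317/1586 → turn +1·90°
n=4: pose=(7,-1,W); sL=40/349, sR=8/65; mL=-8/65, mR=2696/22685; mL+mR=-96/22685 → advance -1; mR−mL=5488/22685 → turn +1·90°
n=5: pose=(8,-1,S); sL=20/269, sR=20/149; mL=-20/149, mR=4180/40081; mL+mR=-1200/40081 → advance -1; mR−mL=9560/40081 → turn +1·90°
n=6: pose=(8,0,E); sL=8/89, sR=40/457; mL=-40/457, mR=3608/40673; mL+mR=48/40673 → advance +1; mR−mL=7168/40673 → turn +1·90°

0 8/61 40/257 -40/257 2248/15677 5 -3 W
1 20/233 4/25 -4/25 716/5825 6 -3 S
2 40/361 40/397 -40/397 15160/143317 6 -2 E
3 2/13 5/61 -5/61 187/1586 7 -2 N
4 40/349 8/65 -8/65 2696/22685 7 -1 W
5 20/269 20/149 -20/149 4180/40081 8 -1 S
6 8/89 40/457 -40/457 3608/40673 8 0 E
final 9 0 N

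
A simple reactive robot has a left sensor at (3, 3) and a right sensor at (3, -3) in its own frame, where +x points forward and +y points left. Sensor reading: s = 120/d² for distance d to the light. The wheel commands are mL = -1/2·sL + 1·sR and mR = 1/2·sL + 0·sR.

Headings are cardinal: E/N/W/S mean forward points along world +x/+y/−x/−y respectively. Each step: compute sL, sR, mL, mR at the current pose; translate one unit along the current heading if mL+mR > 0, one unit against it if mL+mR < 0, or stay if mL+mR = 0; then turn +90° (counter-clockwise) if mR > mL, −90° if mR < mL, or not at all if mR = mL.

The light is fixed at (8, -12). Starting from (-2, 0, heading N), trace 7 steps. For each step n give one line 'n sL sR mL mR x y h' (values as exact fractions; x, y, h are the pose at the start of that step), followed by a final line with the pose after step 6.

0 60/197 60/137 7710/26989 30/197 -2 0 N
1 24/61 120/149 5532/9089 12/61 -2 1 E
2 15/17 30/61 105/2074 15/34 -1 1 S
3 40/87 40/39 300/377 20/87 -1 0 E
4 60/53 60/101 150/5353 30/53 0 0 S
5 120/221 120/89 21180/19669 60/221 0 -1 E
6 3/2 30/41 -3/164 3/4 1 -1 S
final 1 -2 E

n=0: pose=(-2,0,N); sL=60/197, sR=60/137; mL=7710/26989, mR=30/197; mL+mR=60/137 → advance +1; mR−mL=-3600/26989 → turn -1·90°
n=1: pose=(-2,1,E); sL=24/61, sR=120/149; mL=5532/9089, mR=12/61; mL+mR=120/149 → advance +1; mR−mL=-3744/9089 → turn -1·90°
n=2: pose=(-1,1,S); sL=15/17, sR=30/61; mL=105/2074, mR=15/34; mL+mR=30/61 → advance +1; mR−mL=405/1037 → turn +1·90°
n=3: pose=(-1,0,E); sL=40/87, sR=40/39; mL=300/377, mR=20/87; mL+mR=40/39 → advance +1; mR−mL=-640/1131 → turn -1·90°
n=4: pose=(0,0,S); sL=60/53, sR=60/101; mL=150/5353, mR=30/53; mL+mR=60/101 → advance +1; mR−mL=2880/5353 → turn +1·90°
n=5: pose=(0,-1,E); sL=120/221, sR=120/89; mL=21180/19669, mR=60/221; mL+mR=120/89 → advance +1; mR−mL=-15840/19669 → turn -1·90°
n=6: pose=(1,-1,S); sL=3/2, sR=30/41; mL=-3/164, mR=3/4; mL+mR=30/41 → advance +1; mR−mL=63/82 → turn +1·90°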